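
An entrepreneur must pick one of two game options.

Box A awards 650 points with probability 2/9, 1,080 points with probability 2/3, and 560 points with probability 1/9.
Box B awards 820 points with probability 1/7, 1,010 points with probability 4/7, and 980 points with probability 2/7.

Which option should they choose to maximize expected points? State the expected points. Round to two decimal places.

Box A = 2/9 × 650 + 2/3 × 1080 + 1/9 × 560 = 144.4444 + 720 + 62.2222 = 926.6667
Box B = 1/7 × 820 + 4/7 × 1010 + 2/7 × 980 = 117.1429 + 577.1429 + 280 = 974.2857

Box B (974.29 points)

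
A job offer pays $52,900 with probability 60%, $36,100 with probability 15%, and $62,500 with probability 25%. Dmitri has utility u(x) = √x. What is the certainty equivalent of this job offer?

$52,441

E[u] = 0.6·√52900 + 0.15·√36100 + 0.25·√62500 = 0.6·230 + 0.15·190 + 0.25·250 = 229
CE = (229)² = 52441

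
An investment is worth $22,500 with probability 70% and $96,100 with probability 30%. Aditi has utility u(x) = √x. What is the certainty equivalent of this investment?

$39,204

E[u] = 0.7·√22500 + 0.3·√96100 = 0.7·150 + 0.3·310 = 198
CE = (198)² = 39204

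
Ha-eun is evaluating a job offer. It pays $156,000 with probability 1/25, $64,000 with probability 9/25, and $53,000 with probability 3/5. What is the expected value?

EV = 1/25 × 156000 + 9/25 × 64000 + 3/5 × 53000 = 6240 + 23040 + 31800 = 61080

$61,080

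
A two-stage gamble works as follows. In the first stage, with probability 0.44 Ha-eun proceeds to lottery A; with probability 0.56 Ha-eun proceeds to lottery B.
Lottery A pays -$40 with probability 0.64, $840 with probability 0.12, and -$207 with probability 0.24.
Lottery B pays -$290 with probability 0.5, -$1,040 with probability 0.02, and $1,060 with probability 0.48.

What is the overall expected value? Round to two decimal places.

EV(A) = 0.64 × (-40) + 0.12 × 840 + 0.24 × (-207) = -25.6 + 100.8 − 49.68 = 25.52
EV(B) = 0.5 × (-290) + 0.02 × (-1040) + 0.48 × 1060 = -145 − 20.8 + 508.8 = 343
Overall = 0.44 × 25.52 + 0.56 × 343 = 11.2288 + 192.08 = 203.3088

$203.31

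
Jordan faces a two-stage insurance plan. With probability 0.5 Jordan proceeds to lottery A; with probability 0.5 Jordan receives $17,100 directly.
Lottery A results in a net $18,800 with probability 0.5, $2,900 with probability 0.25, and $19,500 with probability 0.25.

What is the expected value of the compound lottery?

EV(A) = 0.5 × 18800 + 0.25 × 2900 + 0.25 × 19500 = 9400 + 725 + 4875 = 15000
Branch B: 17100 (certain)
Overall = 0.5 × 15000 + 0.5 × 17100 = 7500 + 8550 = 16050

$16,050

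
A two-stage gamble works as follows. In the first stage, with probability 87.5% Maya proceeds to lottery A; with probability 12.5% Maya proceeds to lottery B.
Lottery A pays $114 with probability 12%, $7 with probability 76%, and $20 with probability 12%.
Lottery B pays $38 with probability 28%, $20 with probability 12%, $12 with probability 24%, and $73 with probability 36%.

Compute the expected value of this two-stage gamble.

$24

EV(A) = 0.12 × 114 + 0.76 × 7 + 0.12 × 20 = 13.68 + 5.32 + 2.4 = 21.4
EV(B) = 0.28 × 38 + 0.12 × 20 + 0.24 × 12 + 0.36 × 73 = 10.64 + 2.4 + 2.88 + 26.28 = 42.2
Overall = 0.875 × 21.4 + 0.125 × 42.2 = 18.725 + 5.275 = 24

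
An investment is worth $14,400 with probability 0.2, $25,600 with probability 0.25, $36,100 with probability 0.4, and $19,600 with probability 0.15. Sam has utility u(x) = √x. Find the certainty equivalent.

E[u] = 0.2·√14400 + 0.25·√25600 + 0.4·√36100 + 0.15·√19600 = 0.2·120 + 0.25·160 + 0.4·190 + 0.15·140 = 161
CE = (161)² = 25921

$25,921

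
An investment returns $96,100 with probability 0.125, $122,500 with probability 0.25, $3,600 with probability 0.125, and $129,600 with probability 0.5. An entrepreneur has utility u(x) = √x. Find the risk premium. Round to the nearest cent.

E[u] = 0.125·√96100 + 0.25·√122500 + 0.125·√3600 + 0.5·√129600 = 0.125·310 + 0.25·350 + 0.125·60 + 0.5·360 = 313.75
CE = (313.75)² = 98439.0625
Risk premium = EV − CE = 107887.5 − 98439.0625 = 9448.4375

$9,448.44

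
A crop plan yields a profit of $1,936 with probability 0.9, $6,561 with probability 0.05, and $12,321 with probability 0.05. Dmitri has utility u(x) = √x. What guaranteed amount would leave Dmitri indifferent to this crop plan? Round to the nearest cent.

E[u] = 0.9·√1936 + 0.05·√6561 + 0.05·√12321 = 0.9·44 + 0.05·81 + 0.05·111 = 49.2
CE = (49.2)² = 2420.64

$2,420.64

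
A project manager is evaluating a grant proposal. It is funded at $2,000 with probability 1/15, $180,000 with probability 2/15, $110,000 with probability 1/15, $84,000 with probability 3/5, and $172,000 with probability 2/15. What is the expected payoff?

EV = 1/15 × 2000 + 2/15 × 180000 + 1/15 × 110000 + 3/5 × 84000 + 2/15 × 172000 = 133.3333 + 24000 + 7333.3333 + 50400 + 22933.3333 = 104800

$104,800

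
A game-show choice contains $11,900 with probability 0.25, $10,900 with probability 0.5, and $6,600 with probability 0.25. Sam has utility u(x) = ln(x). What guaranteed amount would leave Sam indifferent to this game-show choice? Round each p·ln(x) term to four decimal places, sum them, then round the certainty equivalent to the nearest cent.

E[u] = 0.25·ln(11900) + 0.5·ln(10900) + 0.25·ln(6600) = 2.3461 + 4.6483 + 2.1987 = 9.1931
CE = e^9.1931 ≈ 9829.07

$9,829.07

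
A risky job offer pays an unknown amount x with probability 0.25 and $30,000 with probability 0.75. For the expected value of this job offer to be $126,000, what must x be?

0.25·x + 0.75·30000 = 126000
0.25·x = 126000 − 22500 = 103500
x = 103500 / 0.25 = 414000

x = $414,000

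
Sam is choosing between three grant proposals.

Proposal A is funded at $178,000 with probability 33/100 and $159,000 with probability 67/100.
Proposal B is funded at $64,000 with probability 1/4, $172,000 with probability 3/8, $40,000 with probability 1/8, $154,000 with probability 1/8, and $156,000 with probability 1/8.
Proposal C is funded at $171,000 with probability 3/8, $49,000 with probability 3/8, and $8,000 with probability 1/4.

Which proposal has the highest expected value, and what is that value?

Proposal A = 33/100 × 178000 + 67/100 × 159000 = 58740 + 106530 = 165270
Proposal B = 1/4 × 64000 + 3/8 × 172000 + 1/8 × 40000 + 1/8 × 154000 + 1/8 × 156000 = 16000 + 64500 + 5000 + 19250 + 19500 = 124250
Proposal C = 3/8 × 171000 + 3/8 × 49000 + 1/4 × 8000 = 64125 + 18375 + 2000 = 84500

Proposal A ($165,270)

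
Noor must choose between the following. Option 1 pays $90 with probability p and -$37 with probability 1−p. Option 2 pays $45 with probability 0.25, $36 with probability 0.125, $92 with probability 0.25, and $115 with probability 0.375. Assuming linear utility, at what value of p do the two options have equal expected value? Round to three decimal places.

p = 0.936

EV(Option 2) = 0.25 × 45 + 0.125 × 36 + 0.25 × 92 + 0.375 × 115 = 11.25 + 4.5 + 23 + 43.125 = 81.875
p·90 + (1−p)·(-37) = 81.875
127p − 37 = 81.875
p = (81.875 + 37) / 127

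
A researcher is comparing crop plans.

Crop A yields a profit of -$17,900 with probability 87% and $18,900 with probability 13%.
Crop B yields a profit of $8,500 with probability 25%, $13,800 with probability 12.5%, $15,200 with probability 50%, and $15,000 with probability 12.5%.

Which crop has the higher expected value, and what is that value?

Crop A = 0.87 × (-17900) + 0.13 × 18900 = -15573 + 2457 = -13116
Crop B = 0.25 × 8500 + 0.125 × 13800 + 0.5 × 15200 + 0.125 × 15000 = 2125 + 1725 + 7600 + 1875 = 13325

Crop B ($13,325)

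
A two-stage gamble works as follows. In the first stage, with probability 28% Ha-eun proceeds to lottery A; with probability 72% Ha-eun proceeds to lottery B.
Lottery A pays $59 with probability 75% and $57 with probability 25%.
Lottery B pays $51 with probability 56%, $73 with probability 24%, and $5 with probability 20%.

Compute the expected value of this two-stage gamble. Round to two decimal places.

EV(A) = 0.75 × 59 + 0.25 × 57 = 44.25 + 14.25 = 58.5
EV(B) = 0.56 × 51 + 0.24 × 73 + 0.2 × 5 = 28.56 + 17.52 + 1 = 47.08
Overall = 0.28 × 58.5 + 0.72 × 47.08 = 16.38 + 33.8976 = 50.2776

$50.28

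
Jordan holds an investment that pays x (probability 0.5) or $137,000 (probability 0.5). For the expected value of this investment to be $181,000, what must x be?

0.5·x + 0.5·137000 = 181000
0.5·x = 181000 − 68500 = 112500
x = 112500 / 0.5 = 225000

x = $225,000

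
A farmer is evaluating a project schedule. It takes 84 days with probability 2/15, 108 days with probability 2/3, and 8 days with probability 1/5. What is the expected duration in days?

84.8 days

EV = 2/15 × 84 + 2/3 × 108 + 1/5 × 8 = 11.2 + 72 + 1.6 = 84.8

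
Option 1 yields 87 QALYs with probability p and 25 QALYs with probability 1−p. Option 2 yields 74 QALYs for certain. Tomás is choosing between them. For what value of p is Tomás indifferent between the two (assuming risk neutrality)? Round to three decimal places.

p·87 + (1−p)·25 = 74
62p + 25 = 74
p = (74 − 25) / 62

p = 0.790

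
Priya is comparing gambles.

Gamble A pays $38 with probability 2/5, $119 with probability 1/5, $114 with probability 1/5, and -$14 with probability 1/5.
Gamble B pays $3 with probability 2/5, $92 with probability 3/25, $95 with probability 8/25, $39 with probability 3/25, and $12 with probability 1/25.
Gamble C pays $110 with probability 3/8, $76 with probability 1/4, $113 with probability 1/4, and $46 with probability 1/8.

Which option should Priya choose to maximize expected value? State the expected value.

Gamble A = 2/5 × 38 + 1/5 × 119 + 1/5 × 114 + 1/5 × (-14) = 15.2 + 23.8 + 22.8 − 2.8 = 59
Gamble B = 2/5 × 3 + 3/25 × 92 + 8/25 × 95 + 3/25 × 39 + 1/25 × 12 = 1.2 + 11.04 + 30.4 + 4.68 + 0.48 = 47.8
Gamble C = 3/8 × 110 + 1/4 × 76 + 1/4 × 113 + 1/8 × 46 = 41.25 + 19 + 28.25 + 5.75 = 94.25

Gamble C ($94.25)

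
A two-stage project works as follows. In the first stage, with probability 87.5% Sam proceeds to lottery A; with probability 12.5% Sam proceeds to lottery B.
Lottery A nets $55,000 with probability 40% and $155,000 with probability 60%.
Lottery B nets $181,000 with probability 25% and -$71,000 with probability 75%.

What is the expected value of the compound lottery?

$99,625

EV(A) = 0.4 × 55000 + 0.6 × 155000 = 22000 + 93000 = 115000
EV(B) = 0.25 × 181000 + 0.75 × (-71000) = 45250 − 53250 = -8000
Overall = 0.875 × 115000 + 0.125 × (-8000) = 100625 − 1000 = 99625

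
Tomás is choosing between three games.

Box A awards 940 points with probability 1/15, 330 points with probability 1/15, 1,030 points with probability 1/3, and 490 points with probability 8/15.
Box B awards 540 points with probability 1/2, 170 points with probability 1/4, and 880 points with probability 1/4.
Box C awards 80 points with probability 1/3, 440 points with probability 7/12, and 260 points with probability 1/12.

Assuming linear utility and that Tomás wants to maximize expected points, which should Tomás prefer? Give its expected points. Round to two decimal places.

Box A = 1/15 × 940 + 1/15 × 330 + 1/3 × 1030 + 8/15 × 490 = 62.6667 + 22 + 343.3333 + 261.3333 = 689.3333
Box B = 1/2 × 540 + 1/4 × 170 + 1/4 × 880 = 270 + 42.5 + 220 = 532.5
Box C = 1/3 × 80 + 7/12 × 440 + 1/12 × 260 = 26.6667 + 256.6667 + 21.6667 = 305

Box A (689.33 points)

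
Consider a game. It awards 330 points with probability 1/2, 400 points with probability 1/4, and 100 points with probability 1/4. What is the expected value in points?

EV = 1/2 × 330 + 1/4 × 400 + 1/4 × 100 = 165 + 100 + 25 = 290

290 points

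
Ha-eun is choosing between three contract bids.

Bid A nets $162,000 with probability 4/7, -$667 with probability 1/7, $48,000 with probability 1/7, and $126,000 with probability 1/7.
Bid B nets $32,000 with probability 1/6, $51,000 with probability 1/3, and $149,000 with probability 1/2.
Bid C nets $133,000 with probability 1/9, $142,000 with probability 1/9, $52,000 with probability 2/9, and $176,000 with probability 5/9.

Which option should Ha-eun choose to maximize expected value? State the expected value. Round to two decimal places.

Bid C ($139,888.89)

Bid A = 4/7 × 162000 + 1/7 × (-667) + 1/7 × 48000 + 1/7 × 126000 = 92571.4286 − 95.2857 + 6857.1429 + 18000 = 117333.2857
Bid B = 1/6 × 32000 + 1/3 × 51000 + 1/2 × 149000 = 5333.3333 + 17000 + 74500 = 96833.3333
Bid C = 1/9 × 133000 + 1/9 × 142000 + 2/9 × 52000 + 5/9 × 176000 = 14777.7778 + 15777.7778 + 11555.5556 + 97777.7778 = 139888.8889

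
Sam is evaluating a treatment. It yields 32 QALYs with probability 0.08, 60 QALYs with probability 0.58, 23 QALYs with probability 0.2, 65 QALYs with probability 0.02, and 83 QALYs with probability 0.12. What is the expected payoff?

53.22 QALYs

EV = 0.08 × 32 + 0.58 × 60 + 0.2 × 23 + 0.02 × 65 + 0.12 × 83 = 2.56 + 34.8 + 4.6 + 1.3 + 9.96 = 53.22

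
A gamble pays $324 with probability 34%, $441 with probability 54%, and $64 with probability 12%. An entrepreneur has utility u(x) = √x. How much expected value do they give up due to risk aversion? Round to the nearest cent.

E[u] = 0.34·√324 + 0.54·√441 + 0.12·√64 = 0.34·18 + 0.54·21 + 0.12·8 = 18.42
CE = (18.42)² = 339.2964
Risk premium = EV − CE = 355.98 − 339.2964 = 16.6836

$16.68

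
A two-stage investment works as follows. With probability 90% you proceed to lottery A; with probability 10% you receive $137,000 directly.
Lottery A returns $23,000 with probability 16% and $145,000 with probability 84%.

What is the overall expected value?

EV(A) = 0.16 × 23000 + 0.84 × 145000 = 3680 + 121800 = 125480
Branch B: 137000 (certain)
Overall = 0.9 × 125480 + 0.1 × 137000 = 112932 + 13700 = 126632

$126,632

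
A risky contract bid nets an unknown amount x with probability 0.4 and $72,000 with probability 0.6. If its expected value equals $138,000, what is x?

0.4·x + 0.6·72000 = 138000
0.4·x = 138000 − 43200 = 94800
x = 94800 / 0.4 = 237000

x = $237,000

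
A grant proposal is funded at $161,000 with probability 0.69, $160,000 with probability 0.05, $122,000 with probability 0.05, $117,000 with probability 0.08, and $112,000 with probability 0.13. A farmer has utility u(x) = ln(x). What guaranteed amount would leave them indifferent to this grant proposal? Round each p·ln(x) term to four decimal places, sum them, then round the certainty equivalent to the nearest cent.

$147,590.97

E[u] = 0.69·ln(161000) + 0.05·ln(160000) + 0.05·ln(122000) + 0.08·ln(117000) + 0.13·ln(112000) = 8.2725 + 0.5991 + 0.5856 + 0.9336 + 1.5114 = 11.9022
CE = e^11.9022 ≈ 147590.97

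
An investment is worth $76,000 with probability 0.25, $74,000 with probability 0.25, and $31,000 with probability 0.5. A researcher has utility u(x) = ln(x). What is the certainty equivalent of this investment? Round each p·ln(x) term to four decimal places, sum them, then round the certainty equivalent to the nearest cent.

E[u] = 0.25·ln(76000) + 0.25·ln(74000) + 0.5·ln(31000) = 2.8096 + 2.8030 + 5.1709 = 10.7835
CE = e^10.7835 ≈ 48218.59

$48,218.59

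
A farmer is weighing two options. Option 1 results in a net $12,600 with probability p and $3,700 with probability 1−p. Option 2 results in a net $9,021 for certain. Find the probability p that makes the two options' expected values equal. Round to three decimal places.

p·12600 + (1−p)·3700 = 9021
8900p + 3700 = 9021
p = (9021 − 3700) / 8900

p = 0.598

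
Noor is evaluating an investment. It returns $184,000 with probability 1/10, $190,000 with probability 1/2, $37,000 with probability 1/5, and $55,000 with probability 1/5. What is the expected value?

EV = 1/10 × 184000 + 1/2 × 190000 + 1/5 × 37000 + 1/5 × 55000 = 18400 + 95000 + 7400 + 11000 = 131800

$131,800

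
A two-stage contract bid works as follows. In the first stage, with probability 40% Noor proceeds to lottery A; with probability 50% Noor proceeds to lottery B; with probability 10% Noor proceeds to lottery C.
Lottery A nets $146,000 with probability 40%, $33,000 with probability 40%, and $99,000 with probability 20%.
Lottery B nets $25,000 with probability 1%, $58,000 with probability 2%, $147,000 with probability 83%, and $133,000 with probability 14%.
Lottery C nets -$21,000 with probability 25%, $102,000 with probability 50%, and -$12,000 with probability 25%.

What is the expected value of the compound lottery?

$111,855

EV(A) = 0.4 × 146000 + 0.4 × 33000 + 0.2 × 99000 = 58400 + 13200 + 19800 = 91400
EV(B) = 0.01 × 25000 + 0.02 × 58000 + 0.83 × 147000 + 0.14 × 133000 = 250 + 1160 + 122010 + 18620 = 142040
EV(C) = 0.25 × (-21000) + 0.5 × 102000 + 0.25 × (-12000) = -5250 + 51000 − 3000 = 42750
Overall = 0.4 × 91400 + 0.5 × 142040 + 0.1 × 42750 = 36560 + 71020 + 4275 = 111855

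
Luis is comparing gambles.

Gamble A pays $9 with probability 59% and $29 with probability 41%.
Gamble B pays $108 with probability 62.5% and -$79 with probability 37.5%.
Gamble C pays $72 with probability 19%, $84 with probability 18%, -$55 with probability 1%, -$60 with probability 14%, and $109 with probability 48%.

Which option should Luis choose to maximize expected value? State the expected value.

Gamble A = 0.59 × 9 + 0.41 × 29 = 5.31 + 11.89 = 17.2
Gamble B = 0.625 × 108 + 0.375 × (-79) = 67.5 − 29.625 = 37.875
Gamble C = 0.19 × 72 + 0.18 × 84 + 0.01 × (-55) + 0.14 × (-60) + 0.48 × 109 = 13.68 + 15.12 − 0.55 − 8.4 + 52.32 = 72.17

Gamble C ($72.17)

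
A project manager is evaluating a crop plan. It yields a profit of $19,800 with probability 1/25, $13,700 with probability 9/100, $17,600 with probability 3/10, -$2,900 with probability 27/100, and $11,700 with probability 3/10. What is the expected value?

EV = 1/25 × 19800 + 9/100 × 13700 + 3/10 × 17600 + 27/100 × (-2900) + 3/10 × 11700 = 792 + 1233 + 5280 − 783 + 3510 = 10032

$10,032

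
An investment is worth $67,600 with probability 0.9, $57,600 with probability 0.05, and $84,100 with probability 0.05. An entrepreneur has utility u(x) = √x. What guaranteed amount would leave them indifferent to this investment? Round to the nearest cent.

E[u] = 0.9·√67600 + 0.05·√57600 + 0.05·√84100 = 0.9·260 + 0.05·240 + 0.05·290 = 260.5
CE = (260.5)² = 67860.25

$67,860.25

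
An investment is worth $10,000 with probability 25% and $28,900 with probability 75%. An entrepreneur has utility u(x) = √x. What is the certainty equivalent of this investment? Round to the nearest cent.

$23,256.25

E[u] = 0.25·√10000 + 0.75·√28900 = 0.25·100 + 0.75·170 = 152.5
CE = (152.5)² = 23256.25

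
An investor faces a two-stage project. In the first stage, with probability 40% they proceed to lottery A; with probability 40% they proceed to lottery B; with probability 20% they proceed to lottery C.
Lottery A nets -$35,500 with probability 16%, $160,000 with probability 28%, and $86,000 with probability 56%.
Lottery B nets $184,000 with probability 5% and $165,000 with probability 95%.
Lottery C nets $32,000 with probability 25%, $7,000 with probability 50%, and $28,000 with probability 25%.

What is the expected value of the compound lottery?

$104,992

EV(A) = 0.16 × (-35500) + 0.28 × 160000 + 0.56 × 86000 = -5680 + 44800 + 48160 = 87280
EV(B) = 0.05 × 184000 + 0.95 × 165000 = 9200 + 156750 = 165950
EV(C) = 0.25 × 32000 + 0.5 × 7000 + 0.25 × 28000 = 8000 + 3500 + 7000 = 18500
Overall = 0.4 × 87280 + 0.4 × 165950 + 0.2 × 18500 = 34912 + 66380 + 3700 = 104992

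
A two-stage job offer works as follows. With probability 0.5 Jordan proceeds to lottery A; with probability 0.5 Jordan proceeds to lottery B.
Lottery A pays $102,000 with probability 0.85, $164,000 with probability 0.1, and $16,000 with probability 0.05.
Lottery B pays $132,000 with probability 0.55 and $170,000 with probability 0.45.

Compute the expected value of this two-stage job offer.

$126,500

EV(A) = 0.85 × 102000 + 0.1 × 164000 + 0.05 × 16000 = 86700 + 16400 + 800 = 103900
EV(B) = 0.55 × 132000 + 0.45 × 170000 = 72600 + 76500 = 149100
Overall = 0.5 × 103900 + 0.5 × 149100 = 51950 + 74550 = 126500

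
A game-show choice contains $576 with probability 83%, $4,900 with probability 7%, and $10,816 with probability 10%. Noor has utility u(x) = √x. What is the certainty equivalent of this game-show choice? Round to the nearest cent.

$1,240.45

E[u] = 0.83·√576 + 0.07·√4900 + 0.1·√10816 = 0.83·24 + 0.07·70 + 0.1·104 = 35.22
CE = (35.22)² = 1240.4484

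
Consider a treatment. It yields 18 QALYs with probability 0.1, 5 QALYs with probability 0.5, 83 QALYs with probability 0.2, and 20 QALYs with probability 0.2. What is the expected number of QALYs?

24.9 QALYs

EV = 0.1 × 18 + 0.5 × 5 + 0.2 × 83 + 0.2 × 20 = 1.8 + 2.5 + 16.6 + 4 = 24.9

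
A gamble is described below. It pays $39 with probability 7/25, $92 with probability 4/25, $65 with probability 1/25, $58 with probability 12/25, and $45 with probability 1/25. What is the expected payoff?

$57.88

EV = 7/25 × 39 + 4/25 × 92 + 1/25 × 65 + 12/25 × 58 + 1/25 × 45 = 10.92 + 14.72 + 2.6 + 27.84 + 1.8 = 57.88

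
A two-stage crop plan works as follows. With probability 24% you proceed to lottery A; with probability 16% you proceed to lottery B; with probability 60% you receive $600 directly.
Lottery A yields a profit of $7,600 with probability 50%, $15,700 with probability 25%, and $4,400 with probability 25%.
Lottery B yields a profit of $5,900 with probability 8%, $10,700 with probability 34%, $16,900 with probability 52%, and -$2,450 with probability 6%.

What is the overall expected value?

EV(A) = 0.5 × 7600 + 0.25 × 15700 + 0.25 × 4400 = 3800 + 3925 + 1100 = 8825
EV(B) = 0.08 × 5900 + 0.34 × 10700 + 0.52 × 16900 + 0.06 × (-2450) = 472 + 3638 + 8788 − 147 = 12751
Branch C: 600 (certain)
Overall = 0.24 × 8825 + 0.16 × 12751 + 0.6 × 600 = 2118 + 2040.16 + 360 = 4518.16

$4,518.16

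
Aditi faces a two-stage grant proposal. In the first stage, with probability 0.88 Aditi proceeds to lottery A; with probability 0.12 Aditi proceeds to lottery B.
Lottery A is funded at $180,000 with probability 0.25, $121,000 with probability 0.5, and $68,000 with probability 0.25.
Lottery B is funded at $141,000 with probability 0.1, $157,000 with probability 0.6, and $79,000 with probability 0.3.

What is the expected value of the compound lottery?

EV(A) = 0.25 × 180000 + 0.5 × 121000 + 0.25 × 68000 = 45000 + 60500 + 17000 = 122500
EV(B) = 0.1 × 141000 + 0.6 × 157000 + 0.3 × 79000 = 14100 + 94200 + 23700 = 132000
Overall = 0.88 × 122500 + 0.12 × 132000 = 107800 + 15840 = 123640

$123,640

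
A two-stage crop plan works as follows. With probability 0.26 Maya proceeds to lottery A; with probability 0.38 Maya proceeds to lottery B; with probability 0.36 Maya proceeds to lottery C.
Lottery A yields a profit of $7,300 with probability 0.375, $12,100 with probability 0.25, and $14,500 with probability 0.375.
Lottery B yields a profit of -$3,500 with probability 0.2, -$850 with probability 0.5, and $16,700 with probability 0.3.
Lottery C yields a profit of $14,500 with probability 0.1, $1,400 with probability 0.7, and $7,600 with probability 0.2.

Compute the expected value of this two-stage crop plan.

EV(A) = 0.375 × 7300 + 0.25 × 12100 + 0.375 × 14500 = 2737.5 + 3025 + 5437.5 = 11200
EV(B) = 0.2 × (-3500) + 0.5 × (-850) + 0.3 × 16700 = -700 − 425 + 5010 = 3885
EV(C) = 0.1 × 14500 + 0.7 × 1400 + 0.2 × 7600 = 1450 + 980 + 1520 = 3950
Overall = 0.26 × 11200 + 0.38 × 3885 + 0.36 × 3950 = 2912 + 1476.3 + 1422 = 5810.3

$5,810.30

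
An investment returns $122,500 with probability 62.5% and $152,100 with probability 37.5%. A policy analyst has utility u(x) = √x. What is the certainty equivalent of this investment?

E[u] = 0.625·√122500 + 0.375·√152100 = 0.625·350 + 0.375·390 = 365
CE = (365)² = 133225

$133,225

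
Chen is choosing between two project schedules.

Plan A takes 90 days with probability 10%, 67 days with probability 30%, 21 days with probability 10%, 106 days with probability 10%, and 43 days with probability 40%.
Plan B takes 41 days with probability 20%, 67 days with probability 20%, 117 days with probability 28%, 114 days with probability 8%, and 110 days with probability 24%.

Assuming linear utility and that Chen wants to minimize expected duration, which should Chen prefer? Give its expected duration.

Plan A (59 days)

Plan A = 0.1 × 90 + 0.3 × 67 + 0.1 × 21 + 0.1 × 106 + 0.4 × 43 = 9 + 20.1 + 2.1 + 10.6 + 17.2 = 59
Plan B = 0.2 × 41 + 0.2 × 67 + 0.28 × 117 + 0.08 × 114 + 0.24 × 110 = 8.2 + 13.4 + 32.76 + 9.12 + 26.4 = 89.88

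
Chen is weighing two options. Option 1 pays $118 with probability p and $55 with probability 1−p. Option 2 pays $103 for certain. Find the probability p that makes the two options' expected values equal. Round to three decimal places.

p·118 + (1−p)·55 = 103
63p + 55 = 103
p = (103 − 55) / 63

p = 0.762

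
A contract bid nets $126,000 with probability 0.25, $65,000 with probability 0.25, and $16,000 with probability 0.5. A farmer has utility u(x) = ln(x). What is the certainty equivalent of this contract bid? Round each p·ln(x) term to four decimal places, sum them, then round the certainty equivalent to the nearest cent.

$38,051.66

E[u] = 0.25·ln(126000) + 0.25·ln(65000) + 0.5·ln(16000) = 2.9360 + 2.7705 + 4.8402 = 10.5467
CE = e^10.5467 ≈ 38051.66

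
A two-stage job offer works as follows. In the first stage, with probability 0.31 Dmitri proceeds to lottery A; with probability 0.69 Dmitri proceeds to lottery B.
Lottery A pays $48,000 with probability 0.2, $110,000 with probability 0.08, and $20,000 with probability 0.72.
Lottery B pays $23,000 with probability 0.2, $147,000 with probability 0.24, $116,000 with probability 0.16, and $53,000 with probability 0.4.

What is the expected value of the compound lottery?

$65,119.60

EV(A) = 0.2 × 48000 + 0.08 × 110000 + 0.72 × 20000 = 9600 + 8800 + 14400 = 32800
EV(B) = 0.2 × 23000 + 0.24 × 147000 + 0.16 × 116000 + 0.4 × 53000 = 4600 + 35280 + 18560 + 21200 = 79640
Overall = 0.31 × 32800 + 0.69 × 79640 = 10168 + 54951.6 = 65119.6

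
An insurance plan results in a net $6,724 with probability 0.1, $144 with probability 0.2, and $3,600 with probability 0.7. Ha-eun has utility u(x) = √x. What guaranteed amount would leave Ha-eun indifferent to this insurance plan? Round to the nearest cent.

E[u] = 0.1·√6724 + 0.2·√144 + 0.7·√3600 = 0.1·82 + 0.2·12 + 0.7·60 = 52.6
CE = (52.6)² = 2766.76

$2,766.76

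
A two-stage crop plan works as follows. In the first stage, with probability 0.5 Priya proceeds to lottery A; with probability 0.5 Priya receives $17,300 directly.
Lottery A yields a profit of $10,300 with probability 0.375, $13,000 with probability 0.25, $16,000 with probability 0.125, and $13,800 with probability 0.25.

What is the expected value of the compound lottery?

EV(A) = 0.375 × 10300 + 0.25 × 13000 + 0.125 × 16000 + 0.25 × 13800 = 3862.5 + 3250 + 2000 + 3450 = 12562.5
Branch B: 17300 (certain)
Overall = 0.5 × 12562.5 + 0.5 × 17300 = 6281.25 + 8650 = 14931.25

$14,931.25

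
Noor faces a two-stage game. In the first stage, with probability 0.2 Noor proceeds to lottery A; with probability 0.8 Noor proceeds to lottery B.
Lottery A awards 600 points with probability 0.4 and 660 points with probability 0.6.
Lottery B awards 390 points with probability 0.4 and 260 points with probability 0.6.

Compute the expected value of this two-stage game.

EV(A) = 0.4 × 600 + 0.6 × 660 = 240 + 396 = 636
EV(B) = 0.4 × 390 + 0.6 × 260 = 156 + 156 = 312
Overall = 0.2 × 636 + 0.8 × 312 = 127.2 + 249.6 = 376.8

376.8 points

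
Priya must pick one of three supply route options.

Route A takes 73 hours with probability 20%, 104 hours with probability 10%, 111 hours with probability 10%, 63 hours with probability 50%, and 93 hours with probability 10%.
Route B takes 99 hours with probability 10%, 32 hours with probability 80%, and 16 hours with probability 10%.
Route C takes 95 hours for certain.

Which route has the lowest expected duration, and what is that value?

Route A = 0.2 × 73 + 0.1 × 104 + 0.1 × 111 + 0.5 × 63 + 0.1 × 93 = 14.6 + 10.4 + 11.1 + 31.5 + 9.3 = 76.9
Route B = 0.1 × 99 + 0.8 × 32 + 0.1 × 16 = 9.9 + 25.6 + 1.6 = 37.1
Route C: 95 (certain)

Route B (37.1 hours)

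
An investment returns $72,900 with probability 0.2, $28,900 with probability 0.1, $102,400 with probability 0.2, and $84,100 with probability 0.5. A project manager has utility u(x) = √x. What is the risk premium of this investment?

$1,600

E[u] = 0.2·√72900 + 0.1·√28900 + 0.2·√102400 + 0.5·√84100 = 0.2·270 + 0.1·170 + 0.2·320 + 0.5·290 = 280
CE = (280)² = 78400
Risk premium = EV − CE = 80000 − 78400 = 1600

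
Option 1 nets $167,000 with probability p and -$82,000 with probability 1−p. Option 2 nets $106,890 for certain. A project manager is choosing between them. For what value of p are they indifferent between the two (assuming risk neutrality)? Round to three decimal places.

p = 0.759

p·167000 + (1−p)·(-82000) = 106890
249000p − 82000 = 106890
p = (106890 + 82000) / 249000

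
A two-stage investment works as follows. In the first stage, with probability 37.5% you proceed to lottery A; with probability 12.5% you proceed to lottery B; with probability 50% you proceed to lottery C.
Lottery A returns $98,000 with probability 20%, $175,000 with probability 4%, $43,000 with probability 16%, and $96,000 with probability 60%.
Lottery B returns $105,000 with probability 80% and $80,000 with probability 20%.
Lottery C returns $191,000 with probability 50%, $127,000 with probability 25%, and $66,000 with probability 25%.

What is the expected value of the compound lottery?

$118,530

EV(A) = 0.2 × 98000 + 0.04 × 175000 + 0.16 × 43000 + 0.6 × 96000 = 19600 + 7000 + 6880 + 57600 = 91080
EV(B) = 0.8 × 105000 + 0.2 × 80000 = 84000 + 16000 = 100000
EV(C) = 0.5 × 191000 + 0.25 × 127000 + 0.25 × 66000 = 95500 + 31750 + 16500 = 143750
Overall = 0.375 × 91080 + 0.125 × 100000 + 0.5 × 143750 = 34155 + 12500 + 71875 = 118530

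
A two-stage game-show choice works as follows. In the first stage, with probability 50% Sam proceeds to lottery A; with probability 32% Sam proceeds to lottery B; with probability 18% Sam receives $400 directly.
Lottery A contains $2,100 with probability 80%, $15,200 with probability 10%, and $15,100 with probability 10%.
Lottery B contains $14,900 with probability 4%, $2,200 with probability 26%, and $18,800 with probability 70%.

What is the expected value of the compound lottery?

$7,011.96

EV(A) = 0.8 × 2100 + 0.1 × 15200 + 0.1 × 15100 = 1680 + 1520 + 1510 = 4710
EV(B) = 0.04 × 14900 + 0.26 × 2200 + 0.7 × 18800 = 596 + 572 + 13160 = 14328
Branch C: 400 (certain)
Overall = 0.5 × 4710 + 0.32 × 14328 + 0.18 × 400 = 2355 + 4584.96 + 72 = 7011.96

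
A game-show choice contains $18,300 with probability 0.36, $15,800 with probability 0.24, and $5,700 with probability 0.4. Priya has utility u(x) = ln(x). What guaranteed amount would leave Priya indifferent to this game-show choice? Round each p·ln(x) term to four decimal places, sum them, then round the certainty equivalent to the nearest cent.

$11,080.03

E[u] = 0.36·ln(18300) + 0.24·ln(15800) + 0.4·ln(5700) = 3.5333 + 2.3203 + 3.4593 = 9.3129
CE = e^9.3129 ≈ 11080.03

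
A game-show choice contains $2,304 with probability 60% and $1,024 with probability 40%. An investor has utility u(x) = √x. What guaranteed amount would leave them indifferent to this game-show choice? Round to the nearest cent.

$1,730.56

E[u] = 0.6·√2304 + 0.4·√1024 = 0.6·48 + 0.4·32 = 41.6
CE = (41.6)² = 1730.56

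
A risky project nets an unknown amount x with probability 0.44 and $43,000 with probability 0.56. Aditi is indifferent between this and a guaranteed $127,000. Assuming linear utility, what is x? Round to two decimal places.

x = $233,909.09

0.44·x + 0.56·43000 = 127000
0.44·x = 127000 − 24080 = 102920
x = 102920 / 0.44 = 233909.0909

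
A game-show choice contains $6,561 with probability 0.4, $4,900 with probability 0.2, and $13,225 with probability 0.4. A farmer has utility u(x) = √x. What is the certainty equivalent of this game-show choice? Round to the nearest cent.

E[u] = 0.4·√6561 + 0.2·√4900 + 0.4·√13225 = 0.4·81 + 0.2·70 + 0.4·115 = 92.4
CE = (92.4)² = 8537.76

$8,537.76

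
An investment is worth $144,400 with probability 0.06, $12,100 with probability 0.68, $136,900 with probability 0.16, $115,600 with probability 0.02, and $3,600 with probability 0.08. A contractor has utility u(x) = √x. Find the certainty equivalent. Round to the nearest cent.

$28,358.56

E[u] = 0.06·√144400 + 0.68·√12100 + 0.16·√136900 + 0.02·√115600 + 0.08·√3600 = 0.06·380 + 0.68·110 + 0.16·370 + 0.02·340 + 0.08·60 = 168.4
CE = (168.4)² = 28358.56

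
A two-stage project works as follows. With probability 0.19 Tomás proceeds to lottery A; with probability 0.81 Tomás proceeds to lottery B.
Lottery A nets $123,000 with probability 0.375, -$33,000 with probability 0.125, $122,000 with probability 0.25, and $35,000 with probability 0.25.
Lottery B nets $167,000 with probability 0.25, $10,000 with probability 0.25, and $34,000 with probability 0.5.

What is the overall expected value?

$65,050

EV(A) = 0.375 × 123000 + 0.125 × (-33000) + 0.25 × 122000 + 0.25 × 35000 = 46125 − 4125 + 30500 + 8750 = 81250
EV(B) = 0.25 × 167000 + 0.25 × 10000 + 0.5 × 34000 = 41750 + 2500 + 17000 = 61250
Overall = 0.19 × 81250 + 0.81 × 61250 = 15437.5 + 49612.5 = 65050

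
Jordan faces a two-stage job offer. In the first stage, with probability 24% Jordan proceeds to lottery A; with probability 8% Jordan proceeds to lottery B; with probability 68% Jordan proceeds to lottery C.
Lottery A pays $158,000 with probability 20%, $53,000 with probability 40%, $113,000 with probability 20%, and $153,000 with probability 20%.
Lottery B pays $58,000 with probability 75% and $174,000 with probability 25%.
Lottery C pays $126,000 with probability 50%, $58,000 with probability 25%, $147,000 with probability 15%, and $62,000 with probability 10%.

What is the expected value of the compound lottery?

EV(A) = 0.2 × 158000 + 0.4 × 53000 + 0.2 × 113000 + 0.2 × 153000 = 31600 + 21200 + 22600 + 30600 = 106000
EV(B) = 0.75 × 58000 + 0.25 × 174000 = 43500 + 43500 = 87000
EV(C) = 0.5 × 126000 + 0.25 × 58000 + 0.15 × 147000 + 0.1 × 62000 = 63000 + 14500 + 22050 + 6200 = 105750
Overall = 0.24 × 106000 + 0.08 × 87000 + 0.68 × 105750 = 25440 + 6960 + 71910 = 104310

$104,310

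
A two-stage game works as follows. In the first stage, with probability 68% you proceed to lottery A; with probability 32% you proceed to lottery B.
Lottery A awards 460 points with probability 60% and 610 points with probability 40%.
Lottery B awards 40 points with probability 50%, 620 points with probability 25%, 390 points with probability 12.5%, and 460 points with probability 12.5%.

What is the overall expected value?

443.6 points

EV(A) = 0.6 × 460 + 0.4 × 610 = 276 + 244 = 520
EV(B) = 0.5 × 40 + 0.25 × 620 + 0.125 × 390 + 0.125 × 460 = 20 + 155 + 48.75 + 57.5 = 281.25
Overall = 0.68 × 520 + 0.32 × 281.25 = 353.6 + 90 = 443.6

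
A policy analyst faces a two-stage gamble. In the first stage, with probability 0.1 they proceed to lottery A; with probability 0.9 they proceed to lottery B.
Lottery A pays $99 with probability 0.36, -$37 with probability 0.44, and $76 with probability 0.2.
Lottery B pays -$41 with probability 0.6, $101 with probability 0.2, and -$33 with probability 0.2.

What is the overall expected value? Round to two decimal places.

-$6.44

EV(A) = 0.36 × 99 + 0.44 × (-37) + 0.2 × 76 = 35.64 − 16.28 + 15.2 = 34.56
EV(B) = 0.6 × (-41) + 0.2 × 101 + 0.2 × (-33) = -24.6 + 20.2 − 6.6 = -11
Overall = 0.1 × 34.56 + 0.9 × (-11) = 3.456 − 9.9 = -6.444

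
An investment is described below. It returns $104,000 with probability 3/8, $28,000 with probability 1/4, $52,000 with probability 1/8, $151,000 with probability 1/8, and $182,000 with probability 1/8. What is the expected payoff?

EV = 3/8 × 104000 + 1/4 × 28000 + 1/8 × 52000 + 1/8 × 151000 + 1/8 × 182000 = 39000 + 7000 + 6500 + 18875 + 22750 = 94125

$94,125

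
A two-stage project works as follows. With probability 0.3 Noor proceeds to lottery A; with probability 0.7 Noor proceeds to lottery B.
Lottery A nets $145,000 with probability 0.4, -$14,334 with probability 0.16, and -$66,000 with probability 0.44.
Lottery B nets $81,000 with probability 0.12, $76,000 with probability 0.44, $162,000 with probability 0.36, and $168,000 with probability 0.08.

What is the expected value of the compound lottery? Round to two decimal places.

$88,443.97

EV(A) = 0.4 × 145000 + 0.16 × (-14334) + 0.44 × (-66000) = 58000 − 2293.44 − 29040 = 26666.56
EV(B) = 0.12 × 81000 + 0.44 × 76000 + 0.36 × 162000 + 0.08 × 168000 = 9720 + 33440 + 58320 + 13440 = 114920
Overall = 0.3 × 26666.56 + 0.7 × 114920 = 7999.968 + 80444 = 88443.968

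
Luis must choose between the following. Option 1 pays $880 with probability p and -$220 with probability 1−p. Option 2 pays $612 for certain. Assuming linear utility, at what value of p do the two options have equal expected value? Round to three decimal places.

p·880 + (1−p)·(-220) = 612
1100p − 220 = 612
p = (612 + 220) / 1100

p = 0.756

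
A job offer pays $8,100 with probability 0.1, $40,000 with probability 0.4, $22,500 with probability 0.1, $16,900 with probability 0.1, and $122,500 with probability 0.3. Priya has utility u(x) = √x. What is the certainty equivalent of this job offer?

$49,284

E[u] = 0.1·√8100 + 0.4·√40000 + 0.1·√22500 + 0.1·√16900 + 0.3·√122500 = 0.1·90 + 0.4·200 + 0.1·150 + 0.1·130 + 0.3·350 = 222
CE = (222)² = 49284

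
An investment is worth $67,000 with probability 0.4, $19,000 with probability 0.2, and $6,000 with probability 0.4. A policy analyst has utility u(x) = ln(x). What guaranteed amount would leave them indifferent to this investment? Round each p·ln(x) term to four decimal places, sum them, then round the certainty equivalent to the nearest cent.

$19,834.93

E[u] = 0.4·ln(67000) + 0.2·ln(19000) + 0.4·ln(6000) = 4.4450 + 1.9704 + 3.4798 = 9.8952
CE = e^9.8952 ≈ 19834.93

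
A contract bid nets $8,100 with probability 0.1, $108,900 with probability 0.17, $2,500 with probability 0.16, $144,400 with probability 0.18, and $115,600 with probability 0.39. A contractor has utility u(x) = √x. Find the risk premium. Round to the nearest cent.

E[u] = 0.1·√8100 + 0.17·√108900 + 0.16·√2500 + 0.18·√144400 + 0.39·√115600 = 0.1·90 + 0.17·330 + 0.16·50 + 0.18·380 + 0.39·340 = 274.1
CE = (274.1)² = 75130.81
Risk premium = EV − CE = 90799 − 75130.81 = 15668.19

$15,668.19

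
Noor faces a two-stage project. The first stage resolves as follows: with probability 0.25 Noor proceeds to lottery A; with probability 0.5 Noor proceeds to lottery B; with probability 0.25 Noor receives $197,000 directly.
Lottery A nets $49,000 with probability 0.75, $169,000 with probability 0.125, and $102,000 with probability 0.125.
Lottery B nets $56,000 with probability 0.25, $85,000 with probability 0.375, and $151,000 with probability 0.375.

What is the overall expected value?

EV(A) = 0.75 × 49000 + 0.125 × 169000 + 0.125 × 102000 = 36750 + 21125 + 12750 = 70625
EV(B) = 0.25 × 56000 + 0.375 × 85000 + 0.375 × 151000 = 14000 + 31875 + 56625 = 102500
Branch C: 197000 (certain)
Overall = 0.25 × 70625 + 0.5 × 102500 + 0.25 × 197000 = 17656.25 + 51250 + 49250 = 118156.25

$118,156.25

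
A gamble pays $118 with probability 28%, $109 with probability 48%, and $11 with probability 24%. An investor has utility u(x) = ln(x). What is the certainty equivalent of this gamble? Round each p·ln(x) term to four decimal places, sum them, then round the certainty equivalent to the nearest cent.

E[u] = 0.28·ln(118) + 0.48·ln(109) + 0.24·ln(11) = 1.3358 + 2.2518 + 0.5755 = 4.1631
CE = e^4.1631 ≈ 64.27

$64.27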